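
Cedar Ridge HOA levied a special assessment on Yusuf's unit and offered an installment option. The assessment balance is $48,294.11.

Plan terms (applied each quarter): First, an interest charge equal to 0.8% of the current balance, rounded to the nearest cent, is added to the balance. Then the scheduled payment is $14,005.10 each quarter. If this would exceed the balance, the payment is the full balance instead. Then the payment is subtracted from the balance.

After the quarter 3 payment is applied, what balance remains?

Quarter 1: $48,294.11 +$386.35 interest = $48,680.46; pay $14,005.10 → $34,675.36
Quarter 2: $34,675.36 +$277.40 interest = $34,952.76; pay $14,005.10 → $20,947.66
Quarter 3: $20,947.66 +$167.58 interest = $21,115.24; pay $14,005.10 → $7,110.14

$7,110.14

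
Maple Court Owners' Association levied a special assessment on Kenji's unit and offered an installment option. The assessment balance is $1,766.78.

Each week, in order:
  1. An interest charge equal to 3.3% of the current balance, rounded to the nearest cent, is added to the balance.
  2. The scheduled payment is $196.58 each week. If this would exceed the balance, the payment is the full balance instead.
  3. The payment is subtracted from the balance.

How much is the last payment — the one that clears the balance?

Week 1: opening $1,766.78; interest $58.30 → $1,825.08; payment $196.58; balance $1,628.50
Week 2: opening $1,628.50; interest $53.74 → $1,682.24; payment $196.58; balance $1,485.66
Week 3: opening $1,485.66; interest $49.03 → $1,534.69; payment $196.58; balance $1,338.11
Week 4: opening $1,338.11; interest $44.16 → $1,382.27; payment $196.58; balance $1,185.69
Week 5: opening $1,185.69; interest $39.13 → $1,224.82; payment $196.58; balance $1,028.24
Week 6: opening $1,028.24; interest $33.93 → $1,062.17; payment $196.58; balance $865.59
Week 7: opening $865.59; interest $28.56 → $894.15; payment $196.58; balance $697.57
Week 8: opening $697.57; interest $23.02 → $720.59; payment $196.58; balance $524.01
Week 9: opening $524.01; interest $17.29 → $541.30; payment $196.58; balance $344.72
Week 10: opening $344.72; interest $11.38 → $356.10; payment $196.58; balance $159.52
Week 11: opening $159.52; interest $5.26 → $164.78; payment $164.78; balance $0.00

$164.78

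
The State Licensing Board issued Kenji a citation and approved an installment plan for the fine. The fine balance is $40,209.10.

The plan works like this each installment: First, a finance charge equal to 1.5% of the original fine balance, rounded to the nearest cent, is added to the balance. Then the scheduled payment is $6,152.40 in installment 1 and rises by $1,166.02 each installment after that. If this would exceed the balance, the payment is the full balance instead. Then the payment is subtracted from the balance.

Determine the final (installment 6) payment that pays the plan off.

$1,405.74

# | Opening | Interest | Payment | End bal
1 | $40,209.10 | $603.14 | $6,152.40 | $34,659.84
2 | $34,659.84 | $603.14 | $7,318.42 | $27,944.56
3 | $27,944.56 | $603.14 | $8,484.44 | $20,063.26
4 | $20,063.26 | $603.14 | $9,650.46 | $11,015.94
5 | $11,015.94 | $603.14 | $10,816.48 | $802.60
6 | $802.60 | $603.14 | $1,405.74 | $0.00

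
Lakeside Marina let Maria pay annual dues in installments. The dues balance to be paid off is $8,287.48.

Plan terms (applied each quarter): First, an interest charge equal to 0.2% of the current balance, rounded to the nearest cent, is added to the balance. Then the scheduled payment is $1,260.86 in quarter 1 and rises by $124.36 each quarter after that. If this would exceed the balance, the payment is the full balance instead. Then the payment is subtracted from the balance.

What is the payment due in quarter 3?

Quarter 1: $8,287.48 +$16.57 interest = $8,304.05; pay $1,260.86 → $7,043.19
Quarter 2: $7,043.19 +$14.09 interest = $7,057.28; pay $1,385.22 → $5,672.06
Quarter 3: $5,672.06 +$11.34 interest = $5,683.40; pay $1,509.58 → $4,173.82

$1,509.58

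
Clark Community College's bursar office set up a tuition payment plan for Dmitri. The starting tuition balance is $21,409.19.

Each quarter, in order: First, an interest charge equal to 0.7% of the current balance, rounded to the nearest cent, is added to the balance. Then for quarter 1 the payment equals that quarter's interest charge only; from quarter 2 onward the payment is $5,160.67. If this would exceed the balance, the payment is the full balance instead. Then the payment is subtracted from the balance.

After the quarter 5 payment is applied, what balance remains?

Quarter 1: opening $21,409.19; interest $149.86 → $21,559.05; payment $149.86; balance $21,409.19
Quarter 2: opening $21,409.19; interest $149.86 → $21,559.05; payment $5,160.67; balance $16,398.38
Quarter 3: opening $16,398.38; interest $114.79 → $16,513.17; payment $5,160.67; balance $11,352.50
Quarter 4: opening $11,352.50; interest $79.47 → $11,431.97; payment $5,160.67; balance $6,271.30
Quarter 5: opening $6,271.30; interest $43.90 → $6,315.20; payment $5,160.67; balance $1,154.53

$1,154.53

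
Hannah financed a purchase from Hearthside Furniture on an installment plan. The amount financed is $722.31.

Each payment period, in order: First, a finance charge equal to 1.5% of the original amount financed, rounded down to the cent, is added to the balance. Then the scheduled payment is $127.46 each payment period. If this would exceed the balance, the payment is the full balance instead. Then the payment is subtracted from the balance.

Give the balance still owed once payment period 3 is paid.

$372.42

Payment period 1: $722.31 +$10.83 interest = $733.14; pay $127.46 → $605.68
Payment period 2: $605.68 +$10.83 interest = $616.51; pay $127.46 → $489.05
Payment period 3: $489.05 +$10.83 interest = $499.88; pay $127.46 → $372.42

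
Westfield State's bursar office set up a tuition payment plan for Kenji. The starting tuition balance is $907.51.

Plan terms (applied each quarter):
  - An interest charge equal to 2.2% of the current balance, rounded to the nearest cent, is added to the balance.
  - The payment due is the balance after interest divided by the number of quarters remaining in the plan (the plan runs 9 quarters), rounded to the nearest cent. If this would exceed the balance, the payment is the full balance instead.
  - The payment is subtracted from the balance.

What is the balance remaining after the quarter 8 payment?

# | Opening | Interest | Payment | End bal
1 | $907.51 | $19.97 | $103.05 | $824.43
2 | $824.43 | $18.14 | $105.32 | $737.25
3 | $737.25 | $16.22 | $107.64 | $645.83
4 | $645.83 | $14.21 | $110.01 | $550.03
5 | $550.03 | $12.10 | $112.43 | $449.70
6 | $449.70 | $9.89 | $114.90 | $344.69
7 | $344.69 | $7.58 | $117.42 | $234.85
8 | $234.85 | $5.17 | $120.01 | $120.01

$120.01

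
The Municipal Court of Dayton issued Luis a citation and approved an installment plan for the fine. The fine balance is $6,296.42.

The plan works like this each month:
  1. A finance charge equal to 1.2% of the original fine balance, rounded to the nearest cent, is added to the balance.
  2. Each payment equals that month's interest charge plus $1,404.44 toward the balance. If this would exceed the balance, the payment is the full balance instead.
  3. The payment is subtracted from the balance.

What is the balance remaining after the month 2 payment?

$3,487.54

# | Opening | Interest | Payment | End bal
1 | $6,296.42 | $75.56 | $1,480.00 | $4,891.98
2 | $4,891.98 | $75.56 | $1,480.00 | $3,487.54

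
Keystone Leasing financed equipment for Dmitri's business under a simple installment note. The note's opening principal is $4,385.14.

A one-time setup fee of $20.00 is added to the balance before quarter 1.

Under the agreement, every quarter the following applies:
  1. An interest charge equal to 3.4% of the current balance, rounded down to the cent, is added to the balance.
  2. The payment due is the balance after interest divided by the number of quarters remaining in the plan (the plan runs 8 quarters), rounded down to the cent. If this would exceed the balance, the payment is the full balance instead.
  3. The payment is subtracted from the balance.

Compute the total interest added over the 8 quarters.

Quarter 1: opening $4,405.14; interest $149.77 → $4,554.91; payment $569.36; balance $3,985.55
Quarter 2: opening $3,985.55; interest $135.50 → $4,121.05; payment $588.72; balance $3,532.33
Quarter 3: opening $3,532.33; interest $120.09 → $3,652.42; payment $608.73; balance $3,043.69
Quarter 4: opening $3,043.69; interest $103.48 → $3,147.17; payment $629.43; balance $2,517.74
Quarter 5: opening $2,517.74; interest $85.60 → $2,603.34; payment $650.83; balance $1,952.51
Quarter 6: opening $1,952.51; interest $66.38 → $2,018.89; payment $672.96; balance $1,345.93
Quarter 7: opening $1,345.93; interest $45.76 → $1,391.69; payment $695.84; balance $695.85
Quarter 8: opening $695.85; interest $23.65 → $719.50; payment $719.50; balance $0.00
Total interest: $149.77 + $135.50 + $120.09 + $103.48 + $85.60 + $66.38 + $45.76 + $23.65 = $730.23

$730.23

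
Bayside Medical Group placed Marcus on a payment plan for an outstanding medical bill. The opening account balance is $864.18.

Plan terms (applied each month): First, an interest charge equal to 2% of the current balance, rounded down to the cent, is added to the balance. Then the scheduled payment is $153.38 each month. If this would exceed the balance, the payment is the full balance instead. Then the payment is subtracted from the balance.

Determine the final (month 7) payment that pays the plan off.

$5.75

Month 1: $864.18 +$17.28 interest = $881.46; pay $153.38 → $728.08
Month 2: $728.08 +$14.56 interest = $742.64; pay $153.38 → $589.26
Month 3: $589.26 +$11.78 interest = $601.04; pay $153.38 → $447.66
Month 4: $447.66 +$8.95 interest = $456.61; pay $153.38 → $303.23
Month 5: $303.23 +$6.06 interest = $309.29; pay $153.38 → $155.91
Month 6: $155.91 +$3.11 interest = $159.02; pay $153.38 → $5.64
Month 7: $5.64 +$0.11 interest = $5.75; pay $5.75 → $0.00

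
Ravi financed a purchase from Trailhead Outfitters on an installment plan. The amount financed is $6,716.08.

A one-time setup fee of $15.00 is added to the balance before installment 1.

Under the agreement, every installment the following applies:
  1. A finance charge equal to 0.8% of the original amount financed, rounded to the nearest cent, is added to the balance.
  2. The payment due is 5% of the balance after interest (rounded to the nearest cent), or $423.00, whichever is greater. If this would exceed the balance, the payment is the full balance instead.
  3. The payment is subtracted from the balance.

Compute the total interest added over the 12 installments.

$644.76

Installment 1: opening $6,731.08; interest $53.73 → $6,784.81; payment $423.00; balance $6,361.81
Installment 2: opening $6,361.81; interest $53.73 → $6,415.54; payment $423.00; balance $5,992.54
Installment 3: opening $5,992.54; interest $53.73 → $6,046.27; payment $423.00; balance $5,623.27
Installment 4: opening $5,623.27; interest $53.73 → $5,677.00; payment $423.00; balance $5,254.00
Installment 5: opening $5,254.00; interest $53.73 → $5,307.73; payment $423.00; balance $4,884.73
Installment 6: opening $4,884.73; interest $53.73 → $4,938.46; payment $423.00; balance $4,515.46
Installment 7: opening $4,515.46; interest $53.73 → $4,569.19; payment $423.00; balance $4,146.19
Installment 8: opening $4,146.19; interest $53.73 → $4,199.92; payment $423.00; balance $3,776.92
Installment 9: opening $3,776.92; interest $53.73 → $3,830.65; payment $423.00; balance $3,407.65
Installment 10: opening $3,407.65; interest $53.73 → $3,461.38; payment $423.00; balance $3,038.38
Installment 11: opening $3,038.38; interest $53.73 → $3,092.11; payment $423.00; balance $2,669.11
Installment 12: opening $2,669.11; interest $53.73 → $2,722.84; payment $423.00; balance $2,299.84
Total interest: $53.73 + $53.73 + $53.73 + $53.73 + $53.73 + $53.73 + $53.73 + $53.73 + $53.73 + $53.73 + $53.73 + $53.73 = $644.76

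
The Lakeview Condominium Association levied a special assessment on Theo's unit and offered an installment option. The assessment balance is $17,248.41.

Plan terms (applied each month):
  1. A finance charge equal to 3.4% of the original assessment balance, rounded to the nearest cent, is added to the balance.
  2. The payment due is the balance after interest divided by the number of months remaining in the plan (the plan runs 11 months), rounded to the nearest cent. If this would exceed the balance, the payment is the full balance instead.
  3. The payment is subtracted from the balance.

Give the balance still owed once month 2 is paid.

Month 1: opening $17,248.41; interest $586.45 → $17,834.86; payment $1,621.35; balance $16,213.51
Month 2: opening $16,213.51; interest $586.45 → $16,799.96; payment $1,680.00; balance $15,119.96

$15,119.96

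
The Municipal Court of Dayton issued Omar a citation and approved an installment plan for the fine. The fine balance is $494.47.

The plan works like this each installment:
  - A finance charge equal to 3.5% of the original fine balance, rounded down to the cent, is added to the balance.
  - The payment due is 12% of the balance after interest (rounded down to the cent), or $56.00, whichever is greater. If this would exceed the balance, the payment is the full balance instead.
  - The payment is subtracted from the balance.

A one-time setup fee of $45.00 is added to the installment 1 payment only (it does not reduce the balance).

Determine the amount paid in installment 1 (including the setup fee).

Installment 1: opening $494.47; interest $17.30 → $511.77; payment $61.41 (+ $45.00 fee); balance $450.36

$106.41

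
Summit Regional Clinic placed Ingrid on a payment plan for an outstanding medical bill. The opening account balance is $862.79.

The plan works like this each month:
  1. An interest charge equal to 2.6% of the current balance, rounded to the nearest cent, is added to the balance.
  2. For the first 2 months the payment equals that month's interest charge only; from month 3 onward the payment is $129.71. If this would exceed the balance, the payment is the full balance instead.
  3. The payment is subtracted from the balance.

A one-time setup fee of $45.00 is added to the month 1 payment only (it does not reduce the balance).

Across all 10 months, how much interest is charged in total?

# | Opening | Interest | Payment | Fee | End bal
1 | $862.79 | $22.43 | $22.43 | $45.00 | $862.79
2 | $862.79 | $22.43 | $22.43 | — | $862.79
3 | $862.79 | $22.43 | $129.71 | — | $755.51
4 | $755.51 | $19.64 | $129.71 | — | $645.44
5 | $645.44 | $16.78 | $129.71 | — | $532.51
6 | $532.51 | $13.85 | $129.71 | — | $416.65
7 | $416.65 | $10.83 | $129.71 | — | $297.77
8 | $297.77 | $7.74 | $129.71 | — | $175.80
9 | $175.80 | $4.57 | $129.71 | — | $50.66
10 | $50.66 | $1.32 | $51.98 | — | $0.00
Total interest: $22.43 + $22.43 + $22.43 + $19.64 + $16.78 + $13.85 + $10.83 + $7.74 + $4.57 + $1.32 = $142.02

$142.02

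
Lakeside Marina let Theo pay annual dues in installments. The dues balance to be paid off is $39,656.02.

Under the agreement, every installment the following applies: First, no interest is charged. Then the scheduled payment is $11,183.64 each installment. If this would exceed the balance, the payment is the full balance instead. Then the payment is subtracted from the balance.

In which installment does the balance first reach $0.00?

Installment 1: $39,656.02 − $11,183.64 → $28,472.38
Installment 2: $28,472.38 − $11,183.64 → $17,288.74
Installment 3: $17,288.74 − $11,183.64 → $6,105.10
Installment 4: $6,105.10 − $6,105.10 → $0.00
Balance reaches $0.00 in installment 4.

4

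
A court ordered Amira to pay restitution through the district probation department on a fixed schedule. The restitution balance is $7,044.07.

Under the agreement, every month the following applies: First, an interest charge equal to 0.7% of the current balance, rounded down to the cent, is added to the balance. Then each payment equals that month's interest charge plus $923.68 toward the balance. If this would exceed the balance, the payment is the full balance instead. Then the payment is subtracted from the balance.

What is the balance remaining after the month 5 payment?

$2,425.67

# | Opening | Interest | Payment | End bal
1 | $7,044.07 | $49.30 | $972.98 | $6,120.39
2 | $6,120.39 | $42.84 | $966.52 | $5,196.71
3 | $5,196.71 | $36.37 | $960.05 | $4,273.03
4 | $4,273.03 | $29.91 | $953.59 | $3,349.35
5 | $3,349.35 | $23.44 | $947.12 | $2,425.67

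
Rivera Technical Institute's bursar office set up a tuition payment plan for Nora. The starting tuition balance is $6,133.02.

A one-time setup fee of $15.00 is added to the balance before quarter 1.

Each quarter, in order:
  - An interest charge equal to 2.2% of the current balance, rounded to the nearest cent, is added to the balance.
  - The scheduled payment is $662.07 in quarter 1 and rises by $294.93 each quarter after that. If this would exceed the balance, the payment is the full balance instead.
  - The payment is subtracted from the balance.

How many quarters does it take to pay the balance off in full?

Quarter 1: $6,148.02 +$135.26 interest = $6,283.28; pay $662.07 → $5,621.21
Quarter 2: $5,621.21 +$123.67 interest = $5,744.88; pay $957.00 → $4,787.88
Quarter 3: $4,787.88 +$105.33 interest = $4,893.21; pay $1,251.93 → $3,641.28
Quarter 4: $3,641.28 +$80.11 interest = $3,721.39; pay $1,546.86 → $2,174.53
Quarter 5: $2,174.53 +$47.84 interest = $2,222.37; pay $1,841.79 → $380.58
Quarter 6: $380.58 +$8.37 interest = $388.95; pay $388.95 → $0.00
Balance reaches $0.00 in quarter 6.

6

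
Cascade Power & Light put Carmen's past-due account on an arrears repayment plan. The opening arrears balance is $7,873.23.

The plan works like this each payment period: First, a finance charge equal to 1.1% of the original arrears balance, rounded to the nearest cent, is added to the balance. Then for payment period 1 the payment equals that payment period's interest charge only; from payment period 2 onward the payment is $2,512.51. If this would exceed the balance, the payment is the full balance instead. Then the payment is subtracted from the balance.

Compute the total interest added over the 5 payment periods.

Payment period 1: opening $7,873.23; interest $86.61 → $7,959.84; payment $86.61; balance $7,873.23
Payment period 2: opening $7,873.23; interest $86.61 → $7,959.84; payment $2,512.51; balance $5,447.33
Payment period 3: opening $5,447.33; interest $86.61 → $5,533.94; payment $2,512.51; balance $3,021.43
Payment period 4: opening $3,021.43; interest $86.61 → $3,108.04; payment $2,512.51; balance $595.53
Payment period 5: opening $595.53; interest $86.61 → $682.14; payment $682.14; balance $0.00
Total interest: $86.61 + $86.61 + $86.61 + $86.61 + $86.61 = $433.05

$433.05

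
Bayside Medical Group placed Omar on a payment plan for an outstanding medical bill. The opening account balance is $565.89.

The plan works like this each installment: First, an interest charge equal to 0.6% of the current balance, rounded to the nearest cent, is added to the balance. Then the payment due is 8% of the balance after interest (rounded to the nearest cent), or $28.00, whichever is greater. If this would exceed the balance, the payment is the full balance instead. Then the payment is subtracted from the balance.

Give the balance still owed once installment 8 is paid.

Installment 1: $565.89 +$3.40 interest = $569.29; pay $45.54 → $523.75
Installment 2: $523.75 +$3.14 interest = $526.89; pay $42.15 → $484.74
Installment 3: $484.74 +$2.91 interest = $487.65; pay $39.01 → $448.64
Installment 4: $448.64 +$2.69 interest = $451.33; pay $36.11 → $415.22
Installment 5: $415.22 +$2.49 interest = $417.71; pay $33.42 → $384.29
Installment 6: $384.29 +$2.31 interest = $386.60; pay $30.93 → $355.67
Installment 7: $355.67 +$2.13 interest = $357.80; pay $28.62 → $329.18
Installment 8: $329.18 +$1.98 interest = $331.16; pay $28.00 → $303.16

$303.16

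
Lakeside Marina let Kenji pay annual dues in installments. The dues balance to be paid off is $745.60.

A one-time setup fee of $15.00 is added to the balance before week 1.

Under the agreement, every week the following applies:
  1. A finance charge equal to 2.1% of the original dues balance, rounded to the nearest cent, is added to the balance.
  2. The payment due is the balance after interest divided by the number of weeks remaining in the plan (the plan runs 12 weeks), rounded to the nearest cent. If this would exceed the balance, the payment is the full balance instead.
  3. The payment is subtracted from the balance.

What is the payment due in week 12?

Week 1: opening $760.60; interest $15.66 → $776.26; payment $64.69; balance $711.57
Week 2: opening $711.57; interest $15.66 → $727.23; payment $66.11; balance $661.12
Week 3: opening $661.12; interest $15.66 → $676.78; payment $67.68; balance $609.10
Week 4: opening $609.10; interest $15.66 → $624.76; payment $69.42; balance $555.34
Week 5: opening $555.34; interest $15.66 → $571.00; payment $71.38; balance $499.62
Week 6: opening $499.62; interest $15.66 → $515.28; payment $73.61; balance $441.67
Week 7: opening $441.67; interest $15.66 → $457.33; payment $76.22; balance $381.11
Week 8: opening $381.11; interest $15.66 → $396.77; payment $79.35; balance $317.42
Week 9: opening $317.42; interest $15.66 → $333.08; payment $83.27; balance $249.81
Week 10: opening $249.81; interest $15.66 → $265.47; payment $88.49; balance $176.98
Week 11: opening $176.98; interest $15.66 → $192.64; payment $96.32; balance $96.32
Week 12: opening $96.32; interest $15.66 → $111.98; payment $111.98; balance $0.00

$111.98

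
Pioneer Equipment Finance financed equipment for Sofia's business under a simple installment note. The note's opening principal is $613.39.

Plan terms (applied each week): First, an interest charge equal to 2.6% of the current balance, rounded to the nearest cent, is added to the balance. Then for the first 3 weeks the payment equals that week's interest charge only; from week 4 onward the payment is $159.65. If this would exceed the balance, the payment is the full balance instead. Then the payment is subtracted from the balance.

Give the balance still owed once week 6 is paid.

Week 1: $613.39 +$15.95 interest = $629.34; pay $15.95 → $613.39
Week 2: $613.39 +$15.95 interest = $629.34; pay $15.95 → $613.39
Week 3: $613.39 +$15.95 interest = $629.34; pay $15.95 → $613.39
Week 4: $613.39 +$15.95 interest = $629.34; pay $159.65 → $469.69
Week 5: $469.69 +$12.21 interest = $481.90; pay $159.65 → $322.25
Week 6: $322.25 +$8.38 interest = $330.63; pay $159.65 → $170.98

$170.98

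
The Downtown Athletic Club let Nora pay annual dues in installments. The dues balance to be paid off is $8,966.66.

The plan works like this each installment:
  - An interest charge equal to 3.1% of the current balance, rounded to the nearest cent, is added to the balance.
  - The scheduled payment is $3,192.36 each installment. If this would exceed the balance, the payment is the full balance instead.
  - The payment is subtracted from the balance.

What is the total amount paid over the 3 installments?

$9,526.72

# | Opening | Interest | Payment | End bal
1 | $8,966.66 | $277.97 | $3,192.36 | $6,052.27
2 | $6,052.27 | $187.62 | $3,192.36 | $3,047.53
3 | $3,047.53 | $94.47 | $3,142.00 | $0.00
Total paid: $9,526.72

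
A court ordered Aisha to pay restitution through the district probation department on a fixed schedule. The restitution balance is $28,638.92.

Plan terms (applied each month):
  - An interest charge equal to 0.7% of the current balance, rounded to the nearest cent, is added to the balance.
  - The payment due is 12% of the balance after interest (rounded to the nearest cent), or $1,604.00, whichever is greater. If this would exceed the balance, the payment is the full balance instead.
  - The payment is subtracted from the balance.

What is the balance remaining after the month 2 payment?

$22,489.55

# | Opening | Interest | Payment | End bal
1 | $28,638.92 | $200.47 | $3,460.73 | $25,378.66
2 | $25,378.66 | $177.65 | $3,066.76 | $22,489.55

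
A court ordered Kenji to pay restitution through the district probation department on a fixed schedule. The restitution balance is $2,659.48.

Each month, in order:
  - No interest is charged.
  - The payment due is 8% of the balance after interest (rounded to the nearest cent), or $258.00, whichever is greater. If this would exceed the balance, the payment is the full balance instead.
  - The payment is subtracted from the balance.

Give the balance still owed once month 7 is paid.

Month 1: opening $2,659.48; payment $258.00; balance $2,401.48
Month 2: opening $2,401.48; payment $258.00; balance $2,143.48
Month 3: opening $2,143.48; payment $258.00; balance $1,885.48
Month 4: opening $1,885.48; payment $258.00; balance $1,627.48
Month 5: opening $1,627.48; payment $258.00; balance $1,369.48
Month 6: opening $1,369.48; payment $258.00; balance $1,111.48
Month 7: opening $1,111.48; payment $258.00; balance $853.48

$853.48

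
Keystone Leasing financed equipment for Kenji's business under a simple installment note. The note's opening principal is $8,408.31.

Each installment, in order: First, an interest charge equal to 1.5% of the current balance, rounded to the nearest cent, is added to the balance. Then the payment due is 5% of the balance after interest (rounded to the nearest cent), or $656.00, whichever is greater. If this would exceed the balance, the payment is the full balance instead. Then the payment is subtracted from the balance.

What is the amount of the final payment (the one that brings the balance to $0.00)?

$224.85

Installment 1: opening $8,408.31; interest $126.12 → $8,534.43; payment $656.00; balance $7,878.43
Installment 2: opening $7,878.43; interest $118.18 → $7,996.61; payment $656.00; balance $7,340.61
Installment 3: opening $7,340.61; interest $110.11 → $7,450.72; payment $656.00; balance $6,794.72
Installment 4: opening $6,794.72; interest $101.92 → $6,896.64; payment $656.00; balance $6,240.64
Installment 5: opening $6,240.64; interest $93.61 → $6,334.25; payment $656.00; balance $5,678.25
Installment 6: opening $5,678.25; interest $85.17 → $5,763.42; payment $656.00; balance $5,107.42
Installment 7: opening $5,107.42; interest $76.61 → $5,184.03; payment $656.00; balance $4,528.03
Installment 8: opening $4,528.03; interest $67.92 → $4,595.95; payment $656.00; balance $3,939.95
Installment 9: opening $3,939.95; interest $59.10 → $3,999.05; payment $656.00; balance $3,343.05
Installment 10: opening $3,343.05; interest $50.15 → $3,393.20; payment $656.00; balance $2,737.20
Installment 11: opening $2,737.20; interest $41.06 → $2,778.26; payment $656.00; balance $2,122.26
Installment 12: opening $2,122.26; interest $31.83 → $2,154.09; payment $656.00; balance $1,498.09
Installment 13: opening $1,498.09; interest $22.47 → $1,520.56; payment $656.00; balance $864.56
Installment 14: opening $864.56; interest $12.97 → $877.53; payment $656.00; balance $221.53
Installment 15: opening $221.53; interest $3.32 → $224.85; payment $224.85; balance $0.00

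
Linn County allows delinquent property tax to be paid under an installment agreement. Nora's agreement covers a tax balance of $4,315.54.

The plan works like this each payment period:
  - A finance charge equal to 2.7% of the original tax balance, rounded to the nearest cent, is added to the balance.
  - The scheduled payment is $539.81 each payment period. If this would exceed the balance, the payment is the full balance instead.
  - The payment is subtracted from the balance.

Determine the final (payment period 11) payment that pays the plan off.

$199.16

Payment period 1: opening $4,315.54; interest $116.52 → $4,432.06; payment $539.81; balance $3,892.25
Payment period 2: opening $3,892.25; interest $116.52 → $4,008.77; payment $539.81; balance $3,468.96
Payment period 3: opening $3,468.96; interest $116.52 → $3,585.48; payment $539.81; balance $3,045.67
Payment period 4: opening $3,045.67; interest $116.52 → $3,162.19; payment $539.81; balance $2,622.38
Payment period 5: opening $2,622.38; interest $116.52 → $2,738.90; payment $539.81; balance $2,199.09
Payment period 6: opening $2,199.09; interest $116.52 → $2,315.61; payment $539.81; balance $1,775.80
Payment period 7: opening $1,775.80; interest $116.52 → $1,892.32; payment $539.81; balance $1,352.51
Payment period 8: opening $1,352.51; interest $116.52 → $1,469.03; payment $539.81; balance $929.22
Payment period 9: opening $929.22; interest $116.52 → $1,045.74; payment $539.81; balance $505.93
Payment period 10: opening $505.93; interest $116.52 → $622.45; payment $539.81; balance $82.64
Payment period 11: opening $82.64; interest $116.52 → $199.16; payment $199.16; balance $0.00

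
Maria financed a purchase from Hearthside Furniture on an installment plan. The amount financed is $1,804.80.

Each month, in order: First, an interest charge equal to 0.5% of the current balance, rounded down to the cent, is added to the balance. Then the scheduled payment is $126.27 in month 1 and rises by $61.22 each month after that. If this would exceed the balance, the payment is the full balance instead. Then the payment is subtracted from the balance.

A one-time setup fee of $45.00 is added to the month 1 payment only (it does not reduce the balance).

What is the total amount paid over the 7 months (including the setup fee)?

Month 1: opening $1,804.80; interest $9.02 → $1,813.82; payment $126.27 (+ $45.00 fee); balance $1,687.55
Month 2: opening $1,687.55; interest $8.43 → $1,695.98; payment $187.49; balance $1,508.49
Month 3: opening $1,508.49; interest $7.54 → $1,516.03; payment $248.71; balance $1,267.32
Month 4: opening $1,267.32; interest $6.33 → $1,273.65; payment $309.93; balance $963.72
Month 5: opening $963.72; interest $4.81 → $968.53; payment $371.15; balance $597.38
Month 6: opening $597.38; interest $2.98 → $600.36; payment $432.37; balance $167.99
Month 7: opening $167.99; interest $0.83 → $168.82; payment $168.82; balance $0.00
Total paid: $1,889.74

$1,889.74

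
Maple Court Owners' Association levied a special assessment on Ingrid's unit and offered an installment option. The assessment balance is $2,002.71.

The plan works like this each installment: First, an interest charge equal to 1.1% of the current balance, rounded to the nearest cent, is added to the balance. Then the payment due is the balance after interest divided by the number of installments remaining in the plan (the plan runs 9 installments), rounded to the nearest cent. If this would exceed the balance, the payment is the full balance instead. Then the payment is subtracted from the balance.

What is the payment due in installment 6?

$237.62

Installment 1: opening $2,002.71; interest $22.03 → $2,024.74; payment $224.97; balance $1,799.77
Installment 2: opening $1,799.77; interest $19.80 → $1,819.57; payment $227.45; balance $1,592.12
Installment 3: opening $1,592.12; interest $17.51 → $1,609.63; payment $229.95; balance $1,379.68
Installment 4: opening $1,379.68; interest $15.18 → $1,394.86; payment $232.48; balance $1,162.38
Installment 5: opening $1,162.38; interest $12.79 → $1,175.17; payment $235.03; balance $940.14
Installment 6: opening $940.14; interest $10.34 → $950.48; payment $237.62; balance $712.86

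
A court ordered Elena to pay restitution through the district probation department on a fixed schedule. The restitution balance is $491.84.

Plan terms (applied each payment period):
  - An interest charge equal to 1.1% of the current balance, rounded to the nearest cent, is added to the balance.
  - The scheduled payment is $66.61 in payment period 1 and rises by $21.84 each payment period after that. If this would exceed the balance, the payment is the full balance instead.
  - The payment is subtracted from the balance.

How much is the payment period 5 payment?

$112.20

# | Opening | Interest | Payment | End bal
1 | $491.84 | $5.41 | $66.61 | $430.64
2 | $430.64 | $4.74 | $88.45 | $346.93
3 | $346.93 | $3.82 | $110.29 | $240.46
4 | $240.46 | $2.65 | $132.13 | $110.98
5 | $110.98 | $1.22 | $112.20 | $0.00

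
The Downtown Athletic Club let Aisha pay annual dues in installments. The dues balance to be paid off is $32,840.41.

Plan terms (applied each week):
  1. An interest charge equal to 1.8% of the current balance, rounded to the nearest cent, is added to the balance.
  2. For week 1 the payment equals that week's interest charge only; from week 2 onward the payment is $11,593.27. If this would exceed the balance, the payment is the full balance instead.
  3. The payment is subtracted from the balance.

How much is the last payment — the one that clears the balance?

$10,829.58

Week 1: $32,840.41 +$591.13 interest = $33,431.54; pay $591.13 → $32,840.41
Week 2: $32,840.41 +$591.13 interest = $33,431.54; pay $11,593.27 → $21,838.27
Week 3: $21,838.27 +$393.09 interest = $22,231.36; pay $11,593.27 → $10,638.09
Week 4: $10,638.09 +$191.49 interest = $10,829.58; pay $10,829.58 → $0.00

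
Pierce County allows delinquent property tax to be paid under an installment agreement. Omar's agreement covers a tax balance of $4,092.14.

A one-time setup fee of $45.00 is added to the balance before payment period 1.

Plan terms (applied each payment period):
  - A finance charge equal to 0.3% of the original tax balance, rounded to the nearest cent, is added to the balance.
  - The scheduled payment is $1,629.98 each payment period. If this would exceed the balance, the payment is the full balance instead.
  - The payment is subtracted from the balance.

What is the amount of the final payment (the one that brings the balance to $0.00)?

Payment period 1: $4,137.14 +$12.28 interest = $4,149.42; pay $1,629.98 → $2,519.44
Payment period 2: $2,519.44 +$12.28 interest = $2,531.72; pay $1,629.98 → $901.74
Payment period 3: $901.74 +$12.28 interest = $914.02; pay $914.02 → $0.00

$914.02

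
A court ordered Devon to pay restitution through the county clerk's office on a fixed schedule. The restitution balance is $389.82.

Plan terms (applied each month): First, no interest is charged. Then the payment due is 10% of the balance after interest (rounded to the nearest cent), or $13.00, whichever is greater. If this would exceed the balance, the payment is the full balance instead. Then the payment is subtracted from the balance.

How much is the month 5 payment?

Month 1: $389.82 − $38.98 → $350.84
Month 2: $350.84 − $35.08 → $315.76
Month 3: $315.76 − $31.58 → $284.18
Month 4: $284.18 − $28.42 → $255.76
Month 5: $255.76 − $25.58 → $230.18

$25.58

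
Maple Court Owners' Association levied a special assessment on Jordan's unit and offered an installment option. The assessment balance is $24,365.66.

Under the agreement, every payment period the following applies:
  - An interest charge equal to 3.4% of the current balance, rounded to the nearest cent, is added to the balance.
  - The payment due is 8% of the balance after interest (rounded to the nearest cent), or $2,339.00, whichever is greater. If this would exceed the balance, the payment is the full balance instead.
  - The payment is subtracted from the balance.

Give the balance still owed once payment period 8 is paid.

Payment period 1: opening $24,365.66; interest $828.43 → $25,194.09; payment $2,339.00; balance $22,855.09
Payment period 2: opening $22,855.09; interest $777.07 → $23,632.16; payment $2,339.00; balance $21,293.16
Payment period 3: opening $21,293.16; interest $723.97 → $22,017.13; payment $2,339.00; balance $19,678.13
Payment period 4: opening $19,678.13; interest $669.06 → $20,347.19; payment $2,339.00; balance $18,008.19
Payment period 5: opening $18,008.19; interest $612.28 → $18,620.47; payment $2,339.00; balance $16,281.47
Payment period 6: opening $16,281.47; interest $553.57 → $16,835.04; payment $2,339.00; balance $14,496.04
Payment period 7: opening $14,496.04; interest $492.87 → $14,988.91; payment $2,339.00; balance $12,649.91
Payment period 8: opening $12,649.91; interest $430.10 → $13,080.01; payment $2,339.00; balance $10,741.01

$10,741.01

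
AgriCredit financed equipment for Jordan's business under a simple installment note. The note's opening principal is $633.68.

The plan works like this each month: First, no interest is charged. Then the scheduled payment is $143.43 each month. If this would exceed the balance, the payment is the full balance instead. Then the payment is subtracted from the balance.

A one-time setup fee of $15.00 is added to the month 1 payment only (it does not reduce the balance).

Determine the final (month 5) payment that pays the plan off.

Month 1: $633.68 − $143.43 (+ $15.00 fee) → $490.25
Month 2: $490.25 − $143.43 → $346.82
Month 3: $346.82 − $143.43 → $203.39
Month 4: $203.39 − $143.43 → $59.96
Month 5: $59.96 − $59.96 → $0.00

$59.96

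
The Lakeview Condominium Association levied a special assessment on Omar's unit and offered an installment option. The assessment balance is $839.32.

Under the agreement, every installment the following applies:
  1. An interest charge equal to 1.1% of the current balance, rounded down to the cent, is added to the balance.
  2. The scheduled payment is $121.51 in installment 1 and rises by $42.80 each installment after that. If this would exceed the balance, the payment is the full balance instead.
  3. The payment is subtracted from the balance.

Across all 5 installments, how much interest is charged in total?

$28.91

Installment 1: $839.32 +$9.23 interest = $848.55; pay $121.51 → $727.04
Installment 2: $727.04 +$7.99 interest = $735.03; pay $164.31 → $570.72
Installment 3: $570.72 +$6.27 interest = $576.99; pay $207.11 → $369.88
Installment 4: $369.88 +$4.06 interest = $373.94; pay $249.91 → $124.03
Installment 5: $124.03 +$1.36 interest = $125.39; pay $125.39 → $0.00
Total interest: $9.23 + $7.99 + $6.27 + $4.06 + $1.36 = $28.91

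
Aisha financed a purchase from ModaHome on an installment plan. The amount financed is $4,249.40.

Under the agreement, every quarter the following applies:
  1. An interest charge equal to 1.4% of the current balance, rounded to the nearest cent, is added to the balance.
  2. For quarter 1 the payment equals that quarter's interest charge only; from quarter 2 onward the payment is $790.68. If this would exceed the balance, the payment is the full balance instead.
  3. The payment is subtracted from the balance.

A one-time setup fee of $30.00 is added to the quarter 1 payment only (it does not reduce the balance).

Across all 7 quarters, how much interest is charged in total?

# | Opening | Interest | Payment | Fee | End bal
1 | $4,249.40 | $59.49 | $59.49 | $30.00 | $4,249.40
2 | $4,249.40 | $59.49 | $790.68 | — | $3,518.21
3 | $3,518.21 | $49.25 | $790.68 | — | $2,776.78
4 | $2,776.78 | $38.87 | $790.68 | — | $2,024.97
5 | $2,024.97 | $28.35 | $790.68 | — | $1,262.64
6 | $1,262.64 | $17.68 | $790.68 | — | $489.64
7 | $489.64 | $6.85 | $496.49 | — | $0.00
Total interest: $59.49 + $59.49 + $49.25 + $38.87 + $28.35 + $17.68 + $6.85 = $259.98

$259.98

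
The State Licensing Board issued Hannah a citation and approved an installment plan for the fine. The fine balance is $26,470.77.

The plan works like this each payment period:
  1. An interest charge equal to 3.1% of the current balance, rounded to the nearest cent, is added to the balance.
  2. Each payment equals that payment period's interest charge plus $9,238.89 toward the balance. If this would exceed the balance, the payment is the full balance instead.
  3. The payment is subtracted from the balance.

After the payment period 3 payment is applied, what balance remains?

Payment period 1: $26,470.77 +$820.59 interest = $27,291.36; pay $10,059.48 → $17,231.88
Payment period 2: $17,231.88 +$534.19 interest = $17,766.07; pay $9,773.08 → $7,992.99
Payment period 3: $7,992.99 +$247.78 interest = $8,240.77; pay $8,240.77 → $0.00

$0.00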